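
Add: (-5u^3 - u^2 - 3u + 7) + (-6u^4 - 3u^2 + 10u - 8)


Align terms by degree and add:
  -5u^3 - u^2 - 3u + 7
  -6u^4 - 3u^2 + 10u - 8
= -6u^4 - 5u^3 - 4u^2 + 7u - 1


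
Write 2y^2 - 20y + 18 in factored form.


Roots satisfy r1 + r2 = -b/a = 10 and r1*r2 = c/a = 9.
So r1 = 9, r2 = 1.
2y^2 - 20y + 18 = 2(y - r1)(y - r2) = 2(y - 9)(y - 1)


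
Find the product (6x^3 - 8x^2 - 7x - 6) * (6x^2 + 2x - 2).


Distribute each term of the first polynomial:
  (6x^3)(6x^2 + 2x - 2) = 36x^5 + 12x^4 - 12x^3
  (-8x^2)(6x^2 + 2x - 2) = -48x^4 - 16x^3 + 16x^2
  (-7x)(6x^2 + 2x - 2) = -42x^3 - 14x^2 + 14x
  (-6)(6x^2 + 2x - 2) = -36x^2 - 12x + 12
Sum: 36x^5 - 36x^4 - 70x^3 - 34x^2 + 2x + 12


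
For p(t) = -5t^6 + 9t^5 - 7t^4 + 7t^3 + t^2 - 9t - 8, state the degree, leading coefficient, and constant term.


Highest power of t is 6, with coefficient -5. Constant term is -8.
Degree = 6, leading coefficient = -5, constant term = -8


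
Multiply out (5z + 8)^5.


Expand (5z + 8)^5 by repeated multiplication:
  (5z + 8)^2 = 25z^2 + 80z + 64
  (5z + 8)^3 = 125z^3 + 600z^2 + 960z + 512
  (5z + 8)^4 = 625z^4 + 4000z^3 + 9600z^2 + 10240z + 4096
= 3125z^5 + 25000z^4 + 80000z^3 + 128000z^2 + 102400z + 32768


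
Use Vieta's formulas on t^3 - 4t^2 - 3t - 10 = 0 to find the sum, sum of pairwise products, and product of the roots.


Monic cubic t^3+bt^2+ct+d=0: sum=-b, pairwise sum=c, product=-d.
b=-4, c=-3, d=-10
r1+r2+r3 = 4
r1r2+r1r3+r2r3 = -3
r1r2r3 = 10


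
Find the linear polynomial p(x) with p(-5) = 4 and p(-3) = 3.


p(x) = mx + b. Using p(-5)=4, p(-3)=3:
m = (4 - 3)/(-5 + 3) = 1/-2 = -1/2
b = 4 - m*(-5) = 4 - 5/2 = 3/2
p(x) = -(1/2)x + (3/2)


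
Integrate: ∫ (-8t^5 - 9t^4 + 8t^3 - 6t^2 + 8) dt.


Reverse power rule on each term:
  ∫ -8t^5 dt = -(4/3)t^6
  ∫ -9t^4 dt = -(9/5)t^5
  ∫ 8t^3 dt = 2t^4
  ∫ -6t^2 dt = -2t^3
  ∫ 8 dt = 8t
F(t) = -(4/3)t^6 - (9/5)t^5 + 2t^4 - 2t^3 + 8t + C


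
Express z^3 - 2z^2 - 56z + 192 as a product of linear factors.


Try integer roots (divisors of 192). z=-8: p(-8)=0.
Divide out (z + 8): quotient is z^2 - 10z + 24.
Factor the quadratic: (z - 4)(z - 6)
Result: (z + 8)(z - 4)(z - 6)


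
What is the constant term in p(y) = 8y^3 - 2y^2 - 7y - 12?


Read off the constant term: -12


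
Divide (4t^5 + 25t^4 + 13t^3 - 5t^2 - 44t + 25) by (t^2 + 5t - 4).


(4t^5 + 25t^4 + 13t^3 - 5t^2 - 44t + 25) / (t^2 + 5t - 4)
Step 1: 4t^3 * (t^2 + 5t - 4) = 4t^5 + 20t^4 - 16t^3; subtract.
Step 2: 5t^2 * (t^2 + 5t - 4) = 5t^4 + 25t^3 - 20t^2; subtract.
Step 3: 4t * (t^2 + 5t - 4) = 4t^3 + 20t^2 - 16t; subtract.
Step 4: -5 * (t^2 + 5t - 4) = -5t^2 - 25t + 20; subtract.
Quotient: 4t^3 + 5t^2 + 4t - 5, Remainder: -3t + 5


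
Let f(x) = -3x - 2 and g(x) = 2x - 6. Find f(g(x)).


Substitute g(x) into f:
f(g(x)) = -3*(2x - 6) + (-2)
Expand and combine: -6x + 16


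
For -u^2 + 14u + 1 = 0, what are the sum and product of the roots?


For au^2+bu+c=0: sum = -b/a, product = c/a.
a=-1, b=14, c=1
Sum = -(14)/-1 = 14
Product = (1)/-1 = -1


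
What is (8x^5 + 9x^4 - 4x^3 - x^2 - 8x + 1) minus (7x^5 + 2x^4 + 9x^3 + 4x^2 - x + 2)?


Distribute the minus sign:
  (8x^5 + 9x^4 - 4x^3 - x^2 - 8x + 1)
- (7x^5 + 2x^4 + 9x^3 + 4x^2 - x + 2)
Negate second polynomial: -7x^5 - 2x^4 - 9x^3 - 4x^2 + x - 2
Add: x^5 + 7x^4 - 13x^3 - 5x^2 - 7x - 1


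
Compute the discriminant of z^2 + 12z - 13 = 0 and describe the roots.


D = b^2 - 4ac = (12)^2 - 4(1)(-13) = 144 + 52 = 196
Since D > 0: two distinct rational roots


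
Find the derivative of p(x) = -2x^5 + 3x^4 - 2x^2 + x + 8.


Apply the power rule term by term:
  d/dx(-2x^5) = -10x^4
  d/dx(3x^4) = 12x^3
  d/dx(-2x^2) = -4x
  d/dx(x) = 1
  d/dx(8) = 0
p'(x) = -10x^4 + 12x^3 - 4x + 1


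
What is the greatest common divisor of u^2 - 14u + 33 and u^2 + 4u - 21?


Factor each:
  u^2 - 14u + 33 = (u - 3)(u - 11)
  u^2 + 4u - 21 = (u - 3)(u + 7)
Common monic factor: u - 3


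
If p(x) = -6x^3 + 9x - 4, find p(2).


Using direct substitution:
  -6 * (2)^3 = -48
  0 * (2)^2 = 0
  9 * (2)^1 = 18
  constant: -4
Sum = -48 + 0 + 18 - 4 = -34


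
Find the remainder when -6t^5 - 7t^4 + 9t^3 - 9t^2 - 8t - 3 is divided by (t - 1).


By the Remainder Theorem, the remainder equals p(1):
  -6*(1)^5 = -6
  -7*(1)^4 = -7
  9*(1)^3 = 9
  -9*(1)^2 = -9
  -8*(1)^1 = -8
  constant: -3
Sum: -6 - 7 + 9 - 9 - 8 - 3 = -24


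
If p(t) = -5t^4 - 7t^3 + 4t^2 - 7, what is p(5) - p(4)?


p(5) = -3907
p(4) = -1671
p(5) - p(4) = -3907 + 1671 = -2236


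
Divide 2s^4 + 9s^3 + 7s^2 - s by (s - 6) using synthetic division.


Synthetic division with c = 6. Coefficients: 2, 9, 7, -1, 0
Bring down 2.
  2 * 6 = 12; 12 + 9 = 21
  21 * 6 = 126; 126 + 7 = 133
  133 * 6 = 798; 798 - 1 = 797
  797 * 6 = 4782; 4782 + 0 = 4782
Quotient: 2s^3 + 21s^2 + 133s + 797, Remainder: 4782


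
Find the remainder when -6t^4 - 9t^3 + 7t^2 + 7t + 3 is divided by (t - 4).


By the Remainder Theorem, the remainder equals p(4):
  -6*(4)^4 = -1536
  -9*(4)^3 = -576
  7*(4)^2 = 112
  7*(4)^1 = 28
  constant: 3
Sum: -1536 - 576 + 112 + 28 + 3 = -1969


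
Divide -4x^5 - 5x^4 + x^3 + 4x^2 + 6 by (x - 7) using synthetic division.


Synthetic division with c = 7. Coefficients: -4, -5, 1, 4, 0, 6
Bring down -4.
  -4 * 7 = -28; -28 - 5 = -33
  -33 * 7 = -231; -231 + 1 = -230
  -230 * 7 = -1610; -1610 + 4 = -1606
  -1606 * 7 = -11242; -11242 + 0 = -11242
  -11242 * 7 = -78694; -78694 + 6 = -78688
Quotient: -4x^4 - 33x^3 - 230x^2 - 1606x - 11242, Remainder: -78688


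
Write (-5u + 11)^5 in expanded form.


Expand (-5u + 11)^5 by repeated multiplication:
  (-5u + 11)^2 = 25u^2 - 110u + 121
  (-5u + 11)^3 = -125u^3 + 825u^2 - 1815u + 1331
  (-5u + 11)^4 = 625u^4 - 5500u^3 + 18150u^2 - 26620u + 14641
= -3125u^5 + 34375u^4 - 151250u^3 + 332750u^2 - 366025u + 161051


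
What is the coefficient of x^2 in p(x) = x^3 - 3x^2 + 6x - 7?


Read off the coefficient of x^2: -3


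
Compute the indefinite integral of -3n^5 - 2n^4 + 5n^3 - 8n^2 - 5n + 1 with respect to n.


Reverse power rule on each term:
  ∫ -3n^5 dn = -(1/2)n^6
  ∫ -2n^4 dn = -(2/5)n^5
  ∫ 5n^3 dn = (5/4)n^4
  ∫ -8n^2 dn = -(8/3)n^3
  ∫ -5n dn = -(5/2)n^2
  ∫ 1 dn = n
F(n) = -(1/2)n^6 - (2/5)n^5 + (5/4)n^4 - (8/3)n^3 - (5/2)n^2 + n + C


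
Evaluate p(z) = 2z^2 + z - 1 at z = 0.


Using direct substitution:
  2 * (0)^2 = 0
  1 * (0)^1 = 0
  constant: -1
Sum = 0 + 0 - 1 = -1


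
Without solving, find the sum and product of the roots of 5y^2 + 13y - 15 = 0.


For ay^2+by+c=0: sum = -b/a, product = c/a.
a=5, b=13, c=-15
Sum = -(13)/5 = -13/5
Product = (-15)/5 = -3


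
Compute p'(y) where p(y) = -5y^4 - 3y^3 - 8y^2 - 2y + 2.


Apply the power rule term by term:
  d/dy(-5y^4) = -20y^3
  d/dy(-3y^3) = -9y^2
  d/dy(-8y^2) = -16y
  d/dy(-2y) = -2
  d/dy(2) = 0
p'(y) = -20y^3 - 9y^2 - 16y - 2


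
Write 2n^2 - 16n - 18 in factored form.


Roots satisfy r1 + r2 = -b/a = 8 and r1*r2 = c/a = -9.
So r1 = -1, r2 = 9.
2n^2 - 16n - 18 = 2(n - r1)(n - r2) = 2(n + 1)(n - 9)


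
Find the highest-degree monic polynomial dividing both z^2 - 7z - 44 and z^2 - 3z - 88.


Factor each:
  z^2 - 7z - 44 = (z - 11)(z + 4)
  z^2 - 3z - 88 = (z - 11)(z + 8)
Common monic factor: z - 11


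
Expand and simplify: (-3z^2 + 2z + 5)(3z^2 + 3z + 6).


Distribute each term of the first polynomial:
  (-3z^2)(3z^2 + 3z + 6) = -9z^4 - 9z^3 - 18z^2
  (2z)(3z^2 + 3z + 6) = 6z^3 + 6z^2 + 12z
  (5)(3z^2 + 3z + 6) = 15z^2 + 15z + 30
Sum: -9z^4 - 3z^3 + 3z^2 + 27z + 30


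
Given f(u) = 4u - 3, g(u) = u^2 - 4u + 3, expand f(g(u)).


Substitute g(u) into f:
f(g(u)) = 4*(u^2 - 4u + 3) + (-3)
Expand and combine: 4u^2 - 16u + 9


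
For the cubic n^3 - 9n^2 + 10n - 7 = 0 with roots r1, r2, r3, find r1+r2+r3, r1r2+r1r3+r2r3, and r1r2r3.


Monic cubic n^3+bn^2+cn+d=0: sum=-b, pairwise sum=c, product=-d.
b=-9, c=10, d=-7
r1+r2+r3 = 9
r1r2+r1r3+r2r3 = 10
r1r2r3 = 7


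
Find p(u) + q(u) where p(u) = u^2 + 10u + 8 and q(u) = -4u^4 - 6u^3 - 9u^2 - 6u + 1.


Align terms by degree and add:
  u^2 + 10u + 8
  -4u^4 - 6u^3 - 9u^2 - 6u + 1
= -4u^4 - 6u^3 - 8u^2 + 4u + 9


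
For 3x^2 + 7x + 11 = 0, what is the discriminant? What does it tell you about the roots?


D = b^2 - 4ac = (7)^2 - 4(3)(11) = 49 - 132 = -83
Since D < 0: two complex conjugate roots (no real roots)


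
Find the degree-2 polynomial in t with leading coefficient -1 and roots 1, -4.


p(t) = -(t - 1)(t + 4)
Expand: -t^2 - 3t + 4


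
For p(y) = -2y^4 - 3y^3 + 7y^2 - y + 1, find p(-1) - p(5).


p(-1) = 10
p(5) = -1454
p(-1) - p(5) = 10 + 1454 = 1464


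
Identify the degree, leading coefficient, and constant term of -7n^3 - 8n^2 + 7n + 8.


Highest power of n is 3, with coefficient -7. Constant term is 8.
Degree = 3, leading coefficient = -7, constant term = 8


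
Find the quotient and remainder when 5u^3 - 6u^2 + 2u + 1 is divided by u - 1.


(5u^3 - 6u^2 + 2u + 1) / (u - 1)
Step 1: 5u^2 * (u - 1) = 5u^3 - 5u^2; subtract.
Step 2: -u * (u - 1) = -u^2 + u; subtract.
Step 3: 1 * (u - 1) = u - 1; subtract.
Quotient: 5u^2 - u + 1, Remainder: 2


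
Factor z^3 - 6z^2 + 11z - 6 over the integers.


Try integer roots (divisors of -6). z=1: p(1)=0.
Divide out (z - 1): quotient is z^2 - 5z + 6.
Factor the quadratic: (z - 3)(z - 2)
Result: (z - 1)(z - 3)(z - 2)


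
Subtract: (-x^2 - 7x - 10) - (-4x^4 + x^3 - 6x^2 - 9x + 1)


Distribute the minus sign:
  (-x^2 - 7x - 10)
- (-4x^4 + x^3 - 6x^2 - 9x + 1)
Negate second polynomial: 4x^4 - x^3 + 6x^2 + 9x - 1
Add: 4x^4 - x^3 + 5x^2 + 2x - 11


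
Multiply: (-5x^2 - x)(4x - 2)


Distribute each term of the first polynomial:
  (-5x^2)(4x - 2) = -20x^3 + 10x^2
  (-x)(4x - 2) = -4x^2 + 2x
Sum: -20x^3 + 6x^2 + 2x


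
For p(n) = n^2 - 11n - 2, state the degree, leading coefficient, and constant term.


Highest power of n is 2, with coefficient 1. Constant term is -2.
Degree = 2, leading coefficient = 1, constant term = -2


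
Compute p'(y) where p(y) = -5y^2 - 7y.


Apply the power rule term by term:
  d/dy(-5y^2) = -10y
  d/dy(-7y) = -7
p'(y) = -10y - 7


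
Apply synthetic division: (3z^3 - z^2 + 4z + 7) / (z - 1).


Synthetic division with c = 1. Coefficients: 3, -1, 4, 7
Bring down 3.
  3 * 1 = 3; 3 - 1 = 2
  2 * 1 = 2; 2 + 4 = 6
  6 * 1 = 6; 6 + 7 = 13
Quotient: 3z^2 + 2z + 6, Remainder: 13


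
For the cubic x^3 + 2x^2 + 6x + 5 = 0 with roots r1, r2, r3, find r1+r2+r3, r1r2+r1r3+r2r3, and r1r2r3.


Monic cubic x^3+bx^2+cx+d=0: sum=-b, pairwise sum=c, product=-d.
b=2, c=6, d=5
r1+r2+r3 = -2
r1r2+r1r3+r2r3 = 6
r1r2r3 = -5


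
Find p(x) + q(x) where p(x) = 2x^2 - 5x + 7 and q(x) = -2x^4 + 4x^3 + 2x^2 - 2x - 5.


Align terms by degree and add:
  2x^2 - 5x + 7
  -2x^4 + 4x^3 + 2x^2 - 2x - 5
= -2x^4 + 4x^3 + 4x^2 - 7x + 2


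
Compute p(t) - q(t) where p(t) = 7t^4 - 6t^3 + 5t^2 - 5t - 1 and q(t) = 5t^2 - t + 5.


Distribute the minus sign:
  (7t^4 - 6t^3 + 5t^2 - 5t - 1)
- (5t^2 - t + 5)
Negate second polynomial: -5t^2 + t - 5
Add: 7t^4 - 6t^3 - 4t - 6


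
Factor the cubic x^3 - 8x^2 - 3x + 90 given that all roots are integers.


Try integer roots (divisors of 90). x=-3: p(-3)=0.
Divide out (x + 3): quotient is x^2 - 11x + 30.
Factor the quadratic: (x - 5)(x - 6)
Result: (x + 3)(x - 5)(x - 6)


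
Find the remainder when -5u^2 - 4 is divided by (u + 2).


By the Remainder Theorem, the remainder equals p(-2):
  -5*(-2)^2 = -20
  0*(-2)^1 = 0
  constant: -4
Sum: -20 + 0 - 4 = -24


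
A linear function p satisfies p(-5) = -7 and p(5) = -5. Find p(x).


p(x) = mx + b. Using p(-5)=-7, p(5)=-5:
m = (-7 + 5)/(-5 - 5) = -2/-10 = 1/5
b = -7 - m*(-5) = -7 + 1 = -6
p(x) = (1/5)x - 6


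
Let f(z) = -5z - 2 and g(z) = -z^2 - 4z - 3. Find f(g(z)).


Substitute g(z) into f:
f(g(z)) = -5*(-z^2 - 4z - 3) + (-2)
Expand and combine: 5z^2 + 20z + 13


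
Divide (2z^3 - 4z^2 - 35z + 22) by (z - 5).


(2z^3 - 4z^2 - 35z + 22) / (z - 5)
Step 1: 2z^2 * (z - 5) = 2z^3 - 10z^2; subtract.
Step 2: 6z * (z - 5) = 6z^2 - 30z; subtract.
Step 3: -5 * (z - 5) = -5z + 25; subtract.
Quotient: 2z^2 + 6z - 5, Remainder: -3


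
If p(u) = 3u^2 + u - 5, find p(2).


Using direct substitution:
  3 * (2)^2 = 12
  1 * (2)^1 = 2
  constant: -5
Sum = 12 + 2 - 5 = 9


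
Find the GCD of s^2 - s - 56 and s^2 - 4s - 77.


Factor each:
  s^2 - s - 56 = (s + 7)(s - 8)
  s^2 - 4s - 77 = (s + 7)(s - 11)
Common monic factor: s + 7


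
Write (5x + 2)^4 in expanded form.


Expand (5x + 2)^4 by repeated multiplication:
  (5x + 2)^2 = 25x^2 + 20x + 4
  (5x + 2)^3 = 125x^3 + 150x^2 + 60x + 8
= 625x^4 + 1000x^3 + 600x^2 + 160x + 16


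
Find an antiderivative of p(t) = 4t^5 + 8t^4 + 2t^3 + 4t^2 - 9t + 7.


Reverse power rule on each term:
  ∫ 4t^5 dt = (2/3)t^6
  ∫ 8t^4 dt = (8/5)t^5
  ∫ 2t^3 dt = (1/2)t^4
  ∫ 4t^2 dt = (4/3)t^3
  ∫ -9t dt = -(9/2)t^2
  ∫ 7 dt = 7t
F(t) = (2/3)t^6 + (8/5)t^5 + (1/2)t^4 + (4/3)t^3 - (9/2)t^2 + 7t + C


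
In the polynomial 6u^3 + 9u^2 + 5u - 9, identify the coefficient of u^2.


Read off the coefficient of u^2: 9


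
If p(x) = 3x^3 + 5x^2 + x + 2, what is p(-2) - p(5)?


p(-2) = -4
p(5) = 507
p(-2) - p(5) = -4 - 507 = -511


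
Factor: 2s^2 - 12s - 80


Roots satisfy r1 + r2 = -b/a = 6 and r1*r2 = c/a = -40.
So r1 = 10, r2 = -4.
2s^2 - 12s - 80 = 2(s - r1)(s - r2) = 2(s - 10)(s + 4)


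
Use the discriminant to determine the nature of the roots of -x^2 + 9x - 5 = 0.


D = b^2 - 4ac = (9)^2 - 4(-1)(-5) = 81 - 20 = 61
Since D > 0: two distinct irrational roots


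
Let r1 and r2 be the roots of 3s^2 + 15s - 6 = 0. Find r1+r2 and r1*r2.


For as^2+bs+c=0: sum = -b/a, product = c/a.
a=3, b=15, c=-6
Sum = -(15)/3 = -5
Product = (-6)/3 = -2


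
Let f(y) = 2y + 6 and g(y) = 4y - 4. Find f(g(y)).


Substitute g(y) into f:
f(g(y)) = 2*(4y - 4) + 6
Expand and combine: 8y - 2


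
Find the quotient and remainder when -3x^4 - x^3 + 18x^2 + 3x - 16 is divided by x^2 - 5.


(-3x^4 - x^3 + 18x^2 + 3x - 16) / (x^2 - 5)
Step 1: -3x^2 * (x^2 - 5) = -3x^4 + 15x^2; subtract.
Step 2: -x * (x^2 - 5) = -x^3 + 5x; subtract.
Step 3: 3 * (x^2 - 5) = 3x^2 - 15; subtract.
Quotient: -3x^2 - x + 3, Remainder: -2x - 1


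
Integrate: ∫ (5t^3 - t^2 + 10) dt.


Reverse power rule on each term:
  ∫ 5t^3 dt = (5/4)t^4
  ∫ -t^2 dt = -(1/3)t^3
  ∫ 10 dt = 10t
F(t) = (5/4)t^4 - (1/3)t^3 + 10t + C


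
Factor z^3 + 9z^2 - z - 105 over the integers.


Try integer roots (divisors of -105). z=3: p(3)=0.
Divide out (z - 3): quotient is z^2 + 12z + 35.
Factor the quadratic: (z + 7)(z + 5)
Result: (z - 3)(z + 7)(z + 5)


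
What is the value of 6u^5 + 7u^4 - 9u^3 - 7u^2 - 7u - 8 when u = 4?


Using direct substitution:
  6 * (4)^5 = 6144
  7 * (4)^4 = 1792
  -9 * (4)^3 = -576
  -7 * (4)^2 = -112
  -7 * (4)^1 = -28
  constant: -8
Sum = 6144 + 1792 - 576 - 112 - 28 - 8 = 7212


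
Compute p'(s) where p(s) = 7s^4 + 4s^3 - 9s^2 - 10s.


Apply the power rule term by term:
  d/ds(7s^4) = 28s^3
  d/ds(4s^3) = 12s^2
  d/ds(-9s^2) = -18s
  d/ds(-10s) = -10
p'(s) = 28s^3 + 12s^2 - 18s - 10


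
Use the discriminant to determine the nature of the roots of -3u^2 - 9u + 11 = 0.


D = b^2 - 4ac = (-9)^2 - 4(-3)(11) = 81 + 132 = 213
Since D > 0: two distinct irrational roots


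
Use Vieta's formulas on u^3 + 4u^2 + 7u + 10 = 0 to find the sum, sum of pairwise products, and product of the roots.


Monic cubic u^3+bu^2+cu+d=0: sum=-b, pairwise sum=c, product=-d.
b=4, c=7, d=10
r1+r2+r3 = -4
r1r2+r1r3+r2r3 = 7
r1r2r3 = -10


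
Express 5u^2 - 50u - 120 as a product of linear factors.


Roots satisfy r1 + r2 = -b/a = 10 and r1*r2 = c/a = -24.
So r1 = 12, r2 = -2.
5u^2 - 50u - 120 = 5(u - r1)(u - r2) = 5(u - 12)(u + 2)


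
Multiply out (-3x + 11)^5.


Expand (-3x + 11)^5 by repeated multiplication:
  (-3x + 11)^2 = 9x^2 - 66x + 121
  (-3x + 11)^3 = -27x^3 + 297x^2 - 1089x + 1331
  (-3x + 11)^4 = 81x^4 - 1188x^3 + 6534x^2 - 15972x + 14641
= -243x^5 + 4455x^4 - 32670x^3 + 119790x^2 - 219615x + 161051


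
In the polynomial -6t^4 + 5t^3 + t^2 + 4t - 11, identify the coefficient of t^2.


Read off the coefficient of t^2: 1


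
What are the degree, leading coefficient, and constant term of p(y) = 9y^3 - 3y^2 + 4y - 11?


Highest power of y is 3, with coefficient 9. Constant term is -11.
Degree = 3, leading coefficient = 9, constant term = -11


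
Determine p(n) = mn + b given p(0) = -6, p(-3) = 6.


p(n) = mn + b. Using p(0)=-6, p(-3)=6:
m = (-6 - 6)/(0 + 3) = -12/3 = -4
b = -6 - m*(0) = -6 = -6
p(n) = -4n - 6


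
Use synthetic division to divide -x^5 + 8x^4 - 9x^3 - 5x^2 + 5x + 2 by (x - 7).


Synthetic division with c = 7. Coefficients: -1, 8, -9, -5, 5, 2
Bring down -1.
  -1 * 7 = -7; -7 + 8 = 1
  1 * 7 = 7; 7 - 9 = -2
  -2 * 7 = -14; -14 - 5 = -19
  -19 * 7 = -133; -133 + 5 = -128
  -128 * 7 = -896; -896 + 2 = -894
Quotient: -x^4 + x^3 - 2x^2 - 19x - 128, Remainder: -894


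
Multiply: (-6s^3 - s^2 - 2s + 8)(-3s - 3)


Distribute each term of the first polynomial:
  (-6s^3)(-3s - 3) = 18s^4 + 18s^3
  (-s^2)(-3s - 3) = 3s^3 + 3s^2
  (-2s)(-3s - 3) = 6s^2 + 6s
  (8)(-3s - 3) = -24s - 24
Sum: 18s^4 + 21s^3 + 9s^2 - 18s - 24


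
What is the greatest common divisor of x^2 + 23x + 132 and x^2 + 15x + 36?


Factor each:
  x^2 + 23x + 132 = (x + 12)(x + 11)
  x^2 + 15x + 36 = (x + 12)(x + 3)
Common monic factor: x + 12


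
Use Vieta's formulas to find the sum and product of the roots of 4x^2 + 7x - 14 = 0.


For ax^2+bx+c=0: sum = -b/a, product = c/a.
a=4, b=7, c=-14
Sum = -(7)/4 = -7/4
Product = (-14)/4 = -7/2


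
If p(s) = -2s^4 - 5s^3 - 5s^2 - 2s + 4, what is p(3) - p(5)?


p(3) = -344
p(5) = -2006
p(3) - p(5) = -344 + 2006 = 1662


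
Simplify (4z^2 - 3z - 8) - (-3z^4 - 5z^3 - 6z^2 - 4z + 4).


Distribute the minus sign:
  (4z^2 - 3z - 8)
- (-3z^4 - 5z^3 - 6z^2 - 4z + 4)
Negate second polynomial: 3z^4 + 5z^3 + 6z^2 + 4z - 4
Add: 3z^4 + 5z^3 + 10z^2 + z - 12


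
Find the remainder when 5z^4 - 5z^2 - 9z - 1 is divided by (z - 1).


By the Remainder Theorem, the remainder equals p(1):
  5*(1)^4 = 5
  0*(1)^3 = 0
  -5*(1)^2 = -5
  -9*(1)^1 = -9
  constant: -1
Sum: 5 + 0 - 5 - 9 - 1 = -10


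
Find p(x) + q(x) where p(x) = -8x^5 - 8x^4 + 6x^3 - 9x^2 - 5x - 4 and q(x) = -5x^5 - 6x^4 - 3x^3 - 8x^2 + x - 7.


Align terms by degree and add:
  -8x^5 - 8x^4 + 6x^3 - 9x^2 - 5x - 4
  -5x^5 - 6x^4 - 3x^3 - 8x^2 + x - 7
= -13x^5 - 14x^4 + 3x^3 - 17x^2 - 4x - 11


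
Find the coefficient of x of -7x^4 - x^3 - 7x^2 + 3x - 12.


Read off the coefficient of x: 3


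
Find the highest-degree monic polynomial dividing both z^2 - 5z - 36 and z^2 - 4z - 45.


Factor each:
  z^2 - 5z - 36 = (z - 9)(z + 4)
  z^2 - 4z - 45 = (z - 9)(z + 5)
Common monic factor: z - 9


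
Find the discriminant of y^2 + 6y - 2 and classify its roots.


D = b^2 - 4ac = (6)^2 - 4(1)(-2) = 36 + 8 = 44
Since D > 0: two distinct irrational roots


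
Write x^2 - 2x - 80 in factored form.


Roots satisfy r1 + r2 = -b/a = 2 and r1*r2 = c/a = -80.
So r1 = 10, r2 = -8.
x^2 - 2x - 80 = (x - r1)(x - r2) = (x - 10)(x + 8)


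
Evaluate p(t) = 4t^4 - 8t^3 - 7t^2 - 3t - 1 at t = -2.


Using direct substitution:
  4 * (-2)^4 = 64
  -8 * (-2)^3 = 64
  -7 * (-2)^2 = -28
  -3 * (-2)^1 = 6
  constant: -1
Sum = 64 + 64 - 28 + 6 - 1 = 105


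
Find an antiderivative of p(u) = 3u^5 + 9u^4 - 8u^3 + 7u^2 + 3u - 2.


Reverse power rule on each term:
  ∫ 3u^5 du = (1/2)u^6
  ∫ 9u^4 du = (9/5)u^5
  ∫ -8u^3 du = -2u^4
  ∫ 7u^2 du = (7/3)u^3
  ∫ 3u du = (3/2)u^2
  ∫ -2 du = -2u
F(u) = (1/2)u^6 + (9/5)u^5 - 2u^4 + (7/3)u^3 + (3/2)u^2 - 2u + C


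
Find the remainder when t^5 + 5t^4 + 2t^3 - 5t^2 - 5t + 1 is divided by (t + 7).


By the Remainder Theorem, the remainder equals p(-7):
  1*(-7)^5 = -16807
  5*(-7)^4 = 12005
  2*(-7)^3 = -686
  -5*(-7)^2 = -245
  -5*(-7)^1 = 35
  constant: 1
Sum: -16807 + 12005 - 686 - 245 + 35 + 1 = -5697


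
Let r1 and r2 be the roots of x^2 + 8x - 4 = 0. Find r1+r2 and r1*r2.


For ax^2+bx+c=0: sum = -b/a, product = c/a.
a=1, b=8, c=-4
Sum = -(8)/1 = -8
Product = (-4)/1 = -4


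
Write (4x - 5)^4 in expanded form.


Expand (4x - 5)^4 by repeated multiplication:
  (4x - 5)^2 = 16x^2 - 40x + 25
  (4x - 5)^3 = 64x^3 - 240x^2 + 300x - 125
= 256x^4 - 1280x^3 + 2400x^2 - 2000x + 625


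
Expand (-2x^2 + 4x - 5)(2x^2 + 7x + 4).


Distribute each term of the first polynomial:
  (-2x^2)(2x^2 + 7x + 4) = -4x^4 - 14x^3 - 8x^2
  (4x)(2x^2 + 7x + 4) = 8x^3 + 28x^2 + 16x
  (-5)(2x^2 + 7x + 4) = -10x^2 - 35x - 20
Sum: -4x^4 - 6x^3 + 10x^2 - 19x - 20


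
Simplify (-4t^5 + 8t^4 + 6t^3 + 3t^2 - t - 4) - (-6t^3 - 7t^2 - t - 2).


Distribute the minus sign:
  (-4t^5 + 8t^4 + 6t^3 + 3t^2 - t - 4)
- (-6t^3 - 7t^2 - t - 2)
Negate second polynomial: 6t^3 + 7t^2 + t + 2
Add: -4t^5 + 8t^4 + 12t^3 + 10t^2 - 2


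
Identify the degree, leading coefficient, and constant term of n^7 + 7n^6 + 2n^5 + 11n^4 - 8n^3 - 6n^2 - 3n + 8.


Highest power of n is 7, with coefficient 1. Constant term is 8.
Degree = 7, leading coefficient = 1, constant term = 8


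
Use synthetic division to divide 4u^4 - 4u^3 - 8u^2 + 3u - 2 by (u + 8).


Synthetic division with c = -8. Coefficients: 4, -4, -8, 3, -2
Bring down 4.
  4 * -8 = -32; -32 - 4 = -36
  -36 * -8 = 288; 288 - 8 = 280
  280 * -8 = -2240; -2240 + 3 = -2237
  -2237 * -8 = 17896; 17896 - 2 = 17894
Quotient: 4u^3 - 36u^2 + 280u - 2237, Remainder: 17894


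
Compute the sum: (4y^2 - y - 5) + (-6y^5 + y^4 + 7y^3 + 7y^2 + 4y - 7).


Align terms by degree and add:
  4y^2 - y - 5
  -6y^5 + y^4 + 7y^3 + 7y^2 + 4y - 7
= -6y^5 + y^4 + 7y^3 + 11y^2 + 3y - 12


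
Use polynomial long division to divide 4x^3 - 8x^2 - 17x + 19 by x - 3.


(4x^3 - 8x^2 - 17x + 19) / (x - 3)
Step 1: 4x^2 * (x - 3) = 4x^3 - 12x^2; subtract.
Step 2: 4x * (x - 3) = 4x^2 - 12x; subtract.
Step 3: -5 * (x - 3) = -5x + 15; subtract.
Quotient: 4x^2 + 4x - 5, Remainder: 4


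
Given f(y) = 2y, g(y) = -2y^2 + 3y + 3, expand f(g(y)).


Substitute g(y) into f:
f(g(y)) = 2*(-2y^2 + 3y + 3)
Expand and combine: -4y^2 + 6y + 6


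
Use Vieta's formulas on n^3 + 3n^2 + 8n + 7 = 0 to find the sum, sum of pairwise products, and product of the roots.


Monic cubic n^3+bn^2+cn+d=0: sum=-b, pairwise sum=c, product=-d.
b=3, c=8, d=7
r1+r2+r3 = -3
r1r2+r1r3+r2r3 = 8
r1r2r3 = -7


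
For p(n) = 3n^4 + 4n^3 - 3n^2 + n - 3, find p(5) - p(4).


p(5) = 2302
p(4) = 977
p(5) - p(4) = 2302 - 977 = 1325


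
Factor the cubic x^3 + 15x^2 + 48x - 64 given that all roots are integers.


Try integer roots (divisors of -64). x=1: p(1)=0.
Divide out (x - 1): quotient is x^2 + 16x + 64.
Factor the quadratic: (x + 8)(x + 8)
Result: (x - 1)(x + 8)(x + 8)


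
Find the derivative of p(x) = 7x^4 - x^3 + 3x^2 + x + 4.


Apply the power rule term by term:
  d/dx(7x^4) = 28x^3
  d/dx(-x^3) = -3x^2
  d/dx(3x^2) = 6x
  d/dx(x) = 1
  d/dx(4) = 0
p'(x) = 28x^3 - 3x^2 + 6x + 1


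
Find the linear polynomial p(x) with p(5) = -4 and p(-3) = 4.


p(x) = mx + b. Using p(5)=-4, p(-3)=4:
m = (-4 - 4)/(5 + 3) = -8/8 = -1
b = -4 - m*(5) = -4 + 5 = 1
p(x) = -x + 1


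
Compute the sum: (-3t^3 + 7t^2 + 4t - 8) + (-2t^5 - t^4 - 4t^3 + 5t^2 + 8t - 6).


Align terms by degree and add:
  -3t^3 + 7t^2 + 4t - 8
  -2t^5 - t^4 - 4t^3 + 5t^2 + 8t - 6
= -2t^5 - t^4 - 7t^3 + 12t^2 + 12t - 14


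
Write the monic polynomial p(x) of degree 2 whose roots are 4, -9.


p(x) = (x - 4)(x + 9)
Expand: x^2 + 5x - 36


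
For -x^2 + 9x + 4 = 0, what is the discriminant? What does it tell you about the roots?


D = b^2 - 4ac = (9)^2 - 4(-1)(4) = 81 + 16 = 97
Since D > 0: two distinct irrational roots


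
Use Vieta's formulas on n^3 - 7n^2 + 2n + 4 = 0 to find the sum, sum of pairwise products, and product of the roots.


Monic cubic n^3+bn^2+cn+d=0: sum=-b, pairwise sum=c, product=-d.
b=-7, c=2, d=4
r1+r2+r3 = 7
r1r2+r1r3+r2r3 = 2
r1r2r3 = -4


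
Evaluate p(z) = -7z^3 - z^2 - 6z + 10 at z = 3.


Using direct substitution:
  -7 * (3)^3 = -189
  -1 * (3)^2 = -9
  -6 * (3)^1 = -18
  constant: 10
Sum = -189 - 9 - 18 + 10 = -206


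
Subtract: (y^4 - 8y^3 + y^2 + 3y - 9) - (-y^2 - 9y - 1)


Distribute the minus sign:
  (y^4 - 8y^3 + y^2 + 3y - 9)
- (-y^2 - 9y - 1)
Negate second polynomial: y^2 + 9y + 1
Add: y^4 - 8y^3 + 2y^2 + 12y - 8


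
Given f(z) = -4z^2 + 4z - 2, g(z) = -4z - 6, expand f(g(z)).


Substitute g(z) into f:
f(g(z)) = -4*(-4z - 6)^2 + 4*(-4z - 6) + (-2)
(-4z - 6)^2 = 16z^2 + 48z + 36
Expand and combine: -64z^2 - 208z - 170


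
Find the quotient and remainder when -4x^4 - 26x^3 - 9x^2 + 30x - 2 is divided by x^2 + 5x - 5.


(-4x^4 - 26x^3 - 9x^2 + 30x - 2) / (x^2 + 5x - 5)
Step 1: -4x^2 * (x^2 + 5x - 5) = -4x^4 - 20x^3 + 20x^2; subtract.
Step 2: -6x * (x^2 + 5x - 5) = -6x^3 - 30x^2 + 30x; subtract.
Step 3: 1 * (x^2 + 5x - 5) = x^2 + 5x - 5; subtract.
Quotient: -4x^2 - 6x + 1, Remainder: -5x + 3


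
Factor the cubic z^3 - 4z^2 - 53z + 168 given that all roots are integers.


Try integer roots (divisors of 168). z=8: p(8)=0.
Divide out (z - 8): quotient is z^2 + 4z - 21.
Factor the quadratic: (z - 3)(z + 7)
Result: (z - 8)(z - 3)(z + 7)


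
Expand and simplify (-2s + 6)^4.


Expand (-2s + 6)^4 by repeated multiplication:
  (-2s + 6)^2 = 4s^2 - 24s + 36
  (-2s + 6)^3 = -8s^3 + 72s^2 - 216s + 216
= 16s^4 - 192s^3 + 864s^2 - 1728s + 1296


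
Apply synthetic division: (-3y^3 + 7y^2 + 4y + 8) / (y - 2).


Synthetic division with c = 2. Coefficients: -3, 7, 4, 8
Bring down -3.
  -3 * 2 = -6; -6 + 7 = 1
  1 * 2 = 2; 2 + 4 = 6
  6 * 2 = 12; 12 + 8 = 20
Quotient: -3y^2 + y + 6, Remainder: 20


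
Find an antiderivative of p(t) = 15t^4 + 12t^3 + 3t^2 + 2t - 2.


Reverse power rule on each term:
  ∫ 15t^4 dt = 3t^5
  ∫ 12t^3 dt = 3t^4
  ∫ 3t^2 dt = t^3
  ∫ 2t dt = t^2
  ∫ -2 dt = -2t
F(t) = 3t^5 + 3t^4 + t^3 + t^2 - 2t + C


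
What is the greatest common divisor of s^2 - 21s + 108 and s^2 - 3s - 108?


Factor each:
  s^2 - 21s + 108 = (s - 12)(s - 9)
  s^2 - 3s - 108 = (s - 12)(s + 9)
Common monic factor: s - 12


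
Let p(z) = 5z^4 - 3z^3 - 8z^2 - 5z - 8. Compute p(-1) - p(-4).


p(-1) = -3
p(-4) = 1356
p(-1) - p(-4) = -3 - 1356 = -1359


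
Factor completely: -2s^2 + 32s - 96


Roots satisfy r1 + r2 = -b/a = 16 and r1*r2 = c/a = 48.
So r1 = 4, r2 = 12.
-2s^2 + 32s - 96 = -2(s - r1)(s - r2) = -2(s - 4)(s - 12)


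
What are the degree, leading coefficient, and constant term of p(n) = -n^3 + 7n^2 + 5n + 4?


Highest power of n is 3, with coefficient -1. Constant term is 4.
Degree = 3, leading coefficient = -1, constant term = 4


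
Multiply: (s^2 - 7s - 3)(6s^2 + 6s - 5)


Distribute each term of the first polynomial:
  (s^2)(6s^2 + 6s - 5) = 6s^4 + 6s^3 - 5s^2
  (-7s)(6s^2 + 6s - 5) = -42s^3 - 42s^2 + 35s
  (-3)(6s^2 + 6s - 5) = -18s^2 - 18s + 15
Sum: 6s^4 - 36s^3 - 65s^2 + 17s + 15


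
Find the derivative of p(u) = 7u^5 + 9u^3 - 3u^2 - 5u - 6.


Apply the power rule term by term:
  d/du(7u^5) = 35u^4
  d/du(9u^3) = 27u^2
  d/du(-3u^2) = -6u
  d/du(-5u) = -5
  d/du(-6) = 0
p'(u) = 35u^4 + 27u^2 - 6u - 5


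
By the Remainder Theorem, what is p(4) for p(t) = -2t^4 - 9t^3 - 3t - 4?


By the Remainder Theorem, the remainder equals p(4):
  -2*(4)^4 = -512
  -9*(4)^3 = -576
  0*(4)^2 = 0
  -3*(4)^1 = -12
  constant: -4
Sum: -512 - 576 + 0 - 12 - 4 = -1104


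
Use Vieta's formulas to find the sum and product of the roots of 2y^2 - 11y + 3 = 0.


For ay^2+by+c=0: sum = -b/a, product = c/a.
a=2, b=-11, c=3
Sum = -(-11)/2 = 11/2
Product = (3)/2 = 3/2


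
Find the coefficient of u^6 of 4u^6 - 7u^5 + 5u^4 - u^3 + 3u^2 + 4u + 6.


Read off the coefficient of u^6: 4


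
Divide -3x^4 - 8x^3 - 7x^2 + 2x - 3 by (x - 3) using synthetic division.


Synthetic division with c = 3. Coefficients: -3, -8, -7, 2, -3
Bring down -3.
  -3 * 3 = -9; -9 - 8 = -17
  -17 * 3 = -51; -51 - 7 = -58
  -58 * 3 = -174; -174 + 2 = -172
  -172 * 3 = -516; -516 - 3 = -519
Quotient: -3x^3 - 17x^2 - 58x - 172, Remainder: -519


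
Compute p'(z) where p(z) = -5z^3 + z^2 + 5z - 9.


Apply the power rule term by term:
  d/dz(-5z^3) = -15z^2
  d/dz(z^2) = 2z
  d/dz(5z) = 5
  d/dz(-9) = 0
p'(z) = -15z^2 + 2z + 5


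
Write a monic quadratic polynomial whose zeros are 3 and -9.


p(y) = (y - 3)(y + 9)
Expand: y^2 + 6y - 27


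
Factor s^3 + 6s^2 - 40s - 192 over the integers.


Try integer roots (divisors of -192). s=-8: p(-8)=0.
Divide out (s + 8): quotient is s^2 - 2s - 24.
Factor the quadratic: (s + 4)(s - 6)
Result: (s + 8)(s + 4)(s - 6)


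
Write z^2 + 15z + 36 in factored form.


Roots satisfy r1 + r2 = -b/a = -15 and r1*r2 = c/a = 36.
So r1 = -3, r2 = -12.
z^2 + 15z + 36 = (z - r1)(z - r2) = (z + 3)(z + 12)


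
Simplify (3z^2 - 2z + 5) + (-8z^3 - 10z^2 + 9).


Align terms by degree and add:
  3z^2 - 2z + 5
  -8z^3 - 10z^2 + 9
= -8z^3 - 7z^2 - 2z + 14


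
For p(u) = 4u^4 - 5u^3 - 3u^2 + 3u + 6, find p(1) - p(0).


p(1) = 5
p(0) = 6
p(1) - p(0) = 5 - 6 = -1


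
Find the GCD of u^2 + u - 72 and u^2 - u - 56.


Factor each:
  u^2 + u - 72 = (u - 8)(u + 9)
  u^2 - u - 56 = (u - 8)(u + 7)
Common monic factor: u - 8


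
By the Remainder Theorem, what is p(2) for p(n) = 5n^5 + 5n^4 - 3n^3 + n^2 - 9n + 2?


By the Remainder Theorem, the remainder equals p(2):
  5*(2)^5 = 160
  5*(2)^4 = 80
  -3*(2)^3 = -24
  1*(2)^2 = 4
  -9*(2)^1 = -18
  constant: 2
Sum: 160 + 80 - 24 + 4 - 18 + 2 = 204


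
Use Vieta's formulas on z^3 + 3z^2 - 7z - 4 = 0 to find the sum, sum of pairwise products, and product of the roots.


Monic cubic z^3+bz^2+cz+d=0: sum=-b, pairwise sum=c, product=-d.
b=3, c=-7, d=-4
r1+r2+r3 = -3
r1r2+r1r3+r2r3 = -7
r1r2r3 = 4


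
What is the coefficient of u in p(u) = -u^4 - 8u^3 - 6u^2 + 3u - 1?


Read off the coefficient of u: 3


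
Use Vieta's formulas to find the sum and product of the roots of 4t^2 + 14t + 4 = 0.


For at^2+bt+c=0: sum = -b/a, product = c/a.
a=4, b=14, c=4
Sum = -(14)/4 = -7/2
Product = (4)/4 = 1


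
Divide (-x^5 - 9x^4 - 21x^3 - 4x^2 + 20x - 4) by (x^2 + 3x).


(-x^5 - 9x^4 - 21x^3 - 4x^2 + 20x - 4) / (x^2 + 3x)
Step 1: -x^3 * (x^2 + 3x) = -x^5 - 3x^4; subtract.
Step 2: -6x^2 * (x^2 + 3x) = -6x^4 - 18x^3; subtract.
Step 3: -3x * (x^2 + 3x) = -3x^3 - 9x^2; subtract.
Step 4: 5 * (x^2 + 3x) = 5x^2 + 15x; subtract.
Quotient: -x^3 - 6x^2 - 3x + 5, Remainder: 5x - 4


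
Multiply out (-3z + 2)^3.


Expand (-3z + 2)^3 by repeated multiplication:
  (-3z + 2)^2 = 9z^2 - 12z + 4
= -27z^3 + 54z^2 - 36z + 8


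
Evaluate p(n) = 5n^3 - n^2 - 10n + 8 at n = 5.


Using direct substitution:
  5 * (5)^3 = 625
  -1 * (5)^2 = -25
  -10 * (5)^1 = -50
  constant: 8
Sum = 625 - 25 - 50 + 8 = 558


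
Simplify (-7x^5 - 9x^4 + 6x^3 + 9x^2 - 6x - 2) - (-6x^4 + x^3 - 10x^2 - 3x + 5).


Distribute the minus sign:
  (-7x^5 - 9x^4 + 6x^3 + 9x^2 - 6x - 2)
- (-6x^4 + x^3 - 10x^2 - 3x + 5)
Negate second polynomial: 6x^4 - x^3 + 10x^2 + 3x - 5
Add: -7x^5 - 3x^4 + 5x^3 + 19x^2 - 3x - 7


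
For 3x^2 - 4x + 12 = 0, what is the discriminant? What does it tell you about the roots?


D = b^2 - 4ac = (-4)^2 - 4(3)(12) = 16 - 144 = -128
Since D < 0: two complex conjugate roots (no real roots)


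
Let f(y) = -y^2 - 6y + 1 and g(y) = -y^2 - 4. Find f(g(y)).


Substitute g(y) into f:
f(g(y)) = -1*(-y^2 - 4)^2 + (-6)*(-y^2 - 4) + 1
(-y^2 - 4)^2 = y^4 + 8y^2 + 16
Expand and combine: -y^4 - 2y^2 + 9


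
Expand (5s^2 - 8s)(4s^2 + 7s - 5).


Distribute each term of the first polynomial:
  (5s^2)(4s^2 + 7s - 5) = 20s^4 + 35s^3 - 25s^2
  (-8s)(4s^2 + 7s - 5) = -32s^3 - 56s^2 + 40s
Sum: 20s^4 + 3s^3 - 81s^2 + 40s


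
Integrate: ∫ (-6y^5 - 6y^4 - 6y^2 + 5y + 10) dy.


Reverse power rule on each term:
  ∫ -6y^5 dy = -y^6
  ∫ -6y^4 dy = -(6/5)y^5
  ∫ -6y^2 dy = -2y^3
  ∫ 5y dy = (5/2)y^2
  ∫ 10 dy = 10y
F(y) = -y^6 - (6/5)y^5 - 2y^3 + (5/2)y^2 + 10y + C


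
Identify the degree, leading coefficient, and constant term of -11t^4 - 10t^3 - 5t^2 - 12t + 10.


Highest power of t is 4, with coefficient -11. Constant term is 10.
Degree = 4, leading coefficient = -11, constant term = 10


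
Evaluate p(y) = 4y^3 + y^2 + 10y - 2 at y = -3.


Using direct substitution:
  4 * (-3)^3 = -108
  1 * (-3)^2 = 9
  10 * (-3)^1 = -30
  constant: -2
Sum = -108 + 9 - 30 - 2 = -131


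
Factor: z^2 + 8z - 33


Roots satisfy r1 + r2 = -b/a = -8 and r1*r2 = c/a = -33.
So r1 = 3, r2 = -11.
z^2 + 8z - 33 = (z - r1)(z - r2) = (z - 3)(z + 11)


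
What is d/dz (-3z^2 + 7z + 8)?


Apply the power rule term by term:
  d/dz(-3z^2) = -6z
  d/dz(7z) = 7
  d/dz(8) = 0
p'(z) = -6z + 7


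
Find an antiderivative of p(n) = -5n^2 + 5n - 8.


Reverse power rule on each term:
  ∫ -5n^2 dn = -(5/3)n^3
  ∫ 5n dn = (5/2)n^2
  ∫ -8 dn = -8n
F(n) = -(5/3)n^3 + (5/2)n^2 - 8n + C


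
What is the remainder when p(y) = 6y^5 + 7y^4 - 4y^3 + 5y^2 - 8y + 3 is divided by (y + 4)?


By the Remainder Theorem, the remainder equals p(-4):
  6*(-4)^5 = -6144
  7*(-4)^4 = 1792
  -4*(-4)^3 = 256
  5*(-4)^2 = 80
  -8*(-4)^1 = 32
  constant: 3
Sum: -6144 + 1792 + 256 + 80 + 32 + 3 = -3981


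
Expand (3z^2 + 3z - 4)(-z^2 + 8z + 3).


Distribute each term of the first polynomial:
  (3z^2)(-z^2 + 8z + 3) = -3z^4 + 24z^3 + 9z^2
  (3z)(-z^2 + 8z + 3) = -3z^3 + 24z^2 + 9z
  (-4)(-z^2 + 8z + 3) = 4z^2 - 32z - 12
Sum: -3z^4 + 21z^3 + 37z^2 - 23z - 12


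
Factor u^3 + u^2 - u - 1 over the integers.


Try integer roots (divisors of -1). u=1: p(1)=0.
Divide out (u - 1): quotient is u^2 + 2u + 1.
Factor the quadratic: (u + 1)(u + 1)
Result: (u - 1)(u + 1)(u + 1)


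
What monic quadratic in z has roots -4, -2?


p(z) = (z + 4)(z + 2)
Expand: z^2 + 6z + 8


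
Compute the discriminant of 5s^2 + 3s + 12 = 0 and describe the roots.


D = b^2 - 4ac = (3)^2 - 4(5)(12) = 9 - 240 = -231
Since D < 0: two complex conjugate roots (no real roots)


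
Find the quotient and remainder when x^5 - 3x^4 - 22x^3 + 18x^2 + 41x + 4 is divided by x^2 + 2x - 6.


(x^5 - 3x^4 - 22x^3 + 18x^2 + 41x + 4) / (x^2 + 2x - 6)
Step 1: x^3 * (x^2 + 2x - 6) = x^5 + 2x^4 - 6x^3; subtract.
Step 2: -5x^2 * (x^2 + 2x - 6) = -5x^4 - 10x^3 + 30x^2; subtract.
Step 3: -6x * (x^2 + 2x - 6) = -6x^3 - 12x^2 + 36x; subtract.
Step 4: 0 * (x^2 + 2x - 6) = 0; subtract.
Quotient: x^3 - 5x^2 - 6x, Remainder: 5x + 4


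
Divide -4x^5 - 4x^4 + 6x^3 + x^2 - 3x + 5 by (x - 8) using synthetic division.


Synthetic division with c = 8. Coefficients: -4, -4, 6, 1, -3, 5
Bring down -4.
  -4 * 8 = -32; -32 - 4 = -36
  -36 * 8 = -288; -288 + 6 = -282
  -282 * 8 = -2256; -2256 + 1 = -2255
  -2255 * 8 = -18040; -18040 - 3 = -18043
  -18043 * 8 = -144344; -144344 + 5 = -144339
Quotient: -4x^4 - 36x^3 - 282x^2 - 2255x - 18043, Remainder: -144339


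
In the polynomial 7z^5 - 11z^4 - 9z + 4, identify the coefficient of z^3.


Read off the coefficient of z^3: 0


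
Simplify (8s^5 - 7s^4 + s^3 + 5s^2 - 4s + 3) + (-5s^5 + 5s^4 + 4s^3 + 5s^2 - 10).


Align terms by degree and add:
  8s^5 - 7s^4 + s^3 + 5s^2 - 4s + 3
  -5s^5 + 5s^4 + 4s^3 + 5s^2 - 10
= 3s^5 - 2s^4 + 5s^3 + 10s^2 - 4s - 7


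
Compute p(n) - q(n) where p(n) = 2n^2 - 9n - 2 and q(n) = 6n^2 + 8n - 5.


Distribute the minus sign:
  (2n^2 - 9n - 2)
- (6n^2 + 8n - 5)
Negate second polynomial: -6n^2 - 8n + 5
Add: -4n^2 - 17n + 3


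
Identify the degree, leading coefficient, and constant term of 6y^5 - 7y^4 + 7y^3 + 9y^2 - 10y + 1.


Highest power of y is 5, with coefficient 6. Constant term is 1.
Degree = 5, leading coefficient = 6, constant term = 1


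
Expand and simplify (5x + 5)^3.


Expand (5x + 5)^3 by repeated multiplication:
  (5x + 5)^2 = 25x^2 + 50x + 25
= 125x^3 + 375x^2 + 375x + 125


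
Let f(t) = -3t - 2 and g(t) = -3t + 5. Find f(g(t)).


Substitute g(t) into f:
f(g(t)) = -3*(-3t + 5) + (-2)
Expand and combine: 9t - 17


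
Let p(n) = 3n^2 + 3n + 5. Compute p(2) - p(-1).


p(2) = 23
p(-1) = 5
p(2) - p(-1) = 23 - 5 = 18


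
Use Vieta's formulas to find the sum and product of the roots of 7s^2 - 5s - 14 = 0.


For as^2+bs+c=0: sum = -b/a, product = c/a.
a=7, b=-5, c=-14
Sum = -(-5)/7 = 5/7
Product = (-14)/7 = -2


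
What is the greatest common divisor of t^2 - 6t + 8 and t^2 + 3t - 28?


Factor each:
  t^2 - 6t + 8 = (t - 4)(t - 2)
  t^2 + 3t - 28 = (t - 4)(t + 7)
Common monic factor: t - 4


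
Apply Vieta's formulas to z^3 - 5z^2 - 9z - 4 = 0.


Monic cubic z^3+bz^2+cz+d=0: sum=-b, pairwise sum=c, product=-d.
b=-5, c=-9, d=-4
r1+r2+r3 = 5
r1r2+r1r3+r2r3 = -9
r1r2r3 = 4


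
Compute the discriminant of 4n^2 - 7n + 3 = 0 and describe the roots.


D = b^2 - 4ac = (-7)^2 - 4(4)(3) = 49 - 48 = 1
Since D > 0: two distinct rational roots


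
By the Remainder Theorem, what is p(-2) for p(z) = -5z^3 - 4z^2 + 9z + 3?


By the Remainder Theorem, the remainder equals p(-2):
  -5*(-2)^3 = 40
  -4*(-2)^2 = -16
  9*(-2)^1 = -18
  constant: 3
Sum: 40 - 16 - 18 + 3 = 9


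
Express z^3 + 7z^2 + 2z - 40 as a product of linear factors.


Try integer roots (divisors of -40). z=-4: p(-4)=0.
Divide out (z + 4): quotient is z^2 + 3z - 10.
Factor the quadratic: (z + 5)(z - 2)
Result: (z + 4)(z + 5)(z - 2)


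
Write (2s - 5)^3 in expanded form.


Expand (2s - 5)^3 by repeated multiplication:
  (2s - 5)^2 = 4s^2 - 20s + 25
= 8s^3 - 60s^2 + 150s - 125


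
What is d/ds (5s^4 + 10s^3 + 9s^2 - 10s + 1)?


Apply the power rule term by term:
  d/ds(5s^4) = 20s^3
  d/ds(10s^3) = 30s^2
  d/ds(9s^2) = 18s
  d/ds(-10s) = -10
  d/ds(1) = 0
p'(s) = 20s^3 + 30s^2 + 18s - 10


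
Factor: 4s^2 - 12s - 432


Roots satisfy r1 + r2 = -b/a = 3 and r1*r2 = c/a = -108.
So r1 = 12, r2 = -9.
4s^2 - 12s - 432 = 4(s - r1)(s - r2) = 4(s - 12)(s + 9)


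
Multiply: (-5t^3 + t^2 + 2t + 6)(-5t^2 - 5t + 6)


Distribute each term of the first polynomial:
  (-5t^3)(-5t^2 - 5t + 6) = 25t^5 + 25t^4 - 30t^3
  (t^2)(-5t^2 - 5t + 6) = -5t^4 - 5t^3 + 6t^2
  (2t)(-5t^2 - 5t + 6) = -10t^3 - 10t^2 + 12t
  (6)(-5t^2 - 5t + 6) = -30t^2 - 30t + 36
Sum: 25t^5 + 20t^4 - 45t^3 - 34t^2 - 18t + 36


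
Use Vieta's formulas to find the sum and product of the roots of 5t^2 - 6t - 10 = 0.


For at^2+bt+c=0: sum = -b/a, product = c/a.
a=5, b=-6, c=-10
Sum = -(-6)/5 = 6/5
Product = (-10)/5 = -2


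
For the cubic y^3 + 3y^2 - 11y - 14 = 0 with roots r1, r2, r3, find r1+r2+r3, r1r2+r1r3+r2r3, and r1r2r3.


Monic cubic y^3+by^2+cy+d=0: sum=-b, pairwise sum=c, product=-d.
b=3, c=-11, d=-14
r1+r2+r3 = -3
r1r2+r1r3+r2r3 = -11
r1r2r3 = 14


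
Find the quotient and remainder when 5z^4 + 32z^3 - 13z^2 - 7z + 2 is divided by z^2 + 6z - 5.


(5z^4 + 32z^3 - 13z^2 - 7z + 2) / (z^2 + 6z - 5)
Step 1: 5z^2 * (z^2 + 6z - 5) = 5z^4 + 30z^3 - 25z^2; subtract.
Step 2: 2z * (z^2 + 6z - 5) = 2z^3 + 12z^2 - 10z; subtract.
Step 3: 0 * (z^2 + 6z - 5) = 0; subtract.
Quotient: 5z^2 + 2z, Remainder: 3z + 2


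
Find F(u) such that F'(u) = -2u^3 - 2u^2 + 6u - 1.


Reverse power rule on each term:
  ∫ -2u^3 du = -(1/2)u^4
  ∫ -2u^2 du = -(2/3)u^3
  ∫ 6u du = 3u^2
  ∫ -1 du = -u
F(u) = -(1/2)u^4 - (2/3)u^3 + 3u^2 - u + C


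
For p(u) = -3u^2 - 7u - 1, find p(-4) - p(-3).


p(-4) = -21
p(-3) = -7
p(-4) - p(-3) = -21 + 7 = -14


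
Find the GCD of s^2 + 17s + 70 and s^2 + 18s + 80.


Factor each:
  s^2 + 17s + 70 = (s + 10)(s + 7)
  s^2 + 18s + 80 = (s + 10)(s + 8)
Common monic factor: s + 10
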